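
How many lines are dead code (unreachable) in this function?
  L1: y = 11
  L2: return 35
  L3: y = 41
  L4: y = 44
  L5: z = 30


Analyzing control flow:
  L1: reachable (before return)
  L2: reachable (return statement)
  L3: DEAD (after return at L2)
  L4: DEAD (after return at L2)
  L5: DEAD (after return at L2)
Return at L2, total lines = 5
Dead lines: L3 through L5
Count: 3

3


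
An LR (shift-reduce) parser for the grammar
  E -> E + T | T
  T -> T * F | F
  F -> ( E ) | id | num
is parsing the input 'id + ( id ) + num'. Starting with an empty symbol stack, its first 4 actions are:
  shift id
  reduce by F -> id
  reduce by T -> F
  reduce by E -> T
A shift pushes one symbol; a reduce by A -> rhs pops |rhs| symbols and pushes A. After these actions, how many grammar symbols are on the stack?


Tracking the symbol stack through each action:
  Action 1: shift 'id' : push -> stack = [id] (size 1)
  Action 2: reduce by F -> id : pop 1, push F -> stack = [F] (size 1)
  Action 3: reduce by T -> F : pop 1, push T -> stack = [T] (size 1)
  Action 4: reduce by E -> T : pop 1, push E -> stack = [E] (size 1)
Final stack size: 1

1


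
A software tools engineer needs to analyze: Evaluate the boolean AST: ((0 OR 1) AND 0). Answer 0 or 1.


Step 1: Evaluate inner node
  0 OR 1 = 1
Step 2: Evaluate root node
  1 AND 0 = 0

0


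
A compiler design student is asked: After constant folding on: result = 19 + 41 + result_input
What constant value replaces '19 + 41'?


Identifying constant sub-expression:
  Original: result = 19 + 41 + result_input
  19 and 41 are both compile-time constants
  Evaluating: 19 + 41 = 60
  After folding: result = 60 + result_input

60


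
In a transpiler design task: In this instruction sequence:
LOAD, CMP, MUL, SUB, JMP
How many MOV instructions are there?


Scanning instruction sequence for MOV:
  Position 1: LOAD
  Position 2: CMP
  Position 3: MUL
  Position 4: SUB
  Position 5: JMP
Matches at positions: []
Total MOV count: 0

0


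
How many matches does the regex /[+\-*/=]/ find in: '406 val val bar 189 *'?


Pattern: /[+\-*/=]/ (operators)
Input: '406 val val bar 189 *'
Scanning for matches:
  Match 1: '*'
Total matches: 1

1


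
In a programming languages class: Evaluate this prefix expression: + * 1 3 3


Parsing prefix expression: + * 1 3 3
Step 1: Innermost operation '* 1 3'
  1 * 3 = 3
Step 2: Outer operation '+ [3] 3'
  3 + 3 = 6

6


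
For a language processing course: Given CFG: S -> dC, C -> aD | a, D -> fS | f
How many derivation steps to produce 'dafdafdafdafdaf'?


Grammar: S -> dC, C -> aD | a, D -> fS | f
Deriving 'dafdafdafdafdaf':
Step 1: S -> dC => dC
Step 2: C -> aD => daD
Step 3: D -> fS => dafS
Step 4: S -> dC => dafdC
Step 5: C -> aD => dafdaD
Step 6: D -> fS => dafdafS
Step 7: S -> dC => dafdafdC
Step 8: C -> aD => dafdafdaD
Step 9: D -> fS => dafdafdafS
Step 10: S -> dC => dafdafdafdC
Step 11: C -> aD => dafdafdafdaD
Step 12: D -> fS => dafdafdafdafS
Step 13: S -> dC => dafdafdafdafdC
Step 14: C -> aD => dafdafdafdafdaD
Step 15: D -> f => dafdafdafdafdaf
Total derivation steps: 15

15


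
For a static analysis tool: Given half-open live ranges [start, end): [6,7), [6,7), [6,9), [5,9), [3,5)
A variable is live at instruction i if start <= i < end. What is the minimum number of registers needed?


Live ranges:
  Var0: [6, 7)
  Var1: [6, 7)
  Var2: [6, 9)
  Var3: [5, 9)
  Var4: [3, 5)
Sweep-line events (position, delta, active):
  pos=3 start -> active=1
  pos=5 end -> active=0
  pos=5 start -> active=1
  pos=6 start -> active=2
  pos=6 start -> active=3
  pos=6 start -> active=4
  pos=7 end -> active=3
  pos=7 end -> active=2
  pos=9 end -> active=1
  pos=9 end -> active=0
Maximum simultaneous active: 4
Minimum registers needed: 4

4


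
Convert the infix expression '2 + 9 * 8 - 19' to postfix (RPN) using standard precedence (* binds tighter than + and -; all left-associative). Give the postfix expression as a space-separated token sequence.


Applying the shunting-yard algorithm:
  Operand 2 -> output
  Push '+' onto operator stack -> op-stack: [+]
  Operand 9 -> output
  Push '*' onto operator stack -> op-stack: [+, *]
  Operand 8 -> output
  See '-' (prec 1); top '*' (prec 2) >= it -> pop '*' to output
  See '-' (prec 1); top '+' (prec 1) >= it -> pop '+' to output
  Push '-' onto operator stack -> op-stack: [-]
  Operand 19 -> output
  End of input: pop '-' to output
Postfix result: 2 9 8 * + 19 -

2 9 8 * + 19 -


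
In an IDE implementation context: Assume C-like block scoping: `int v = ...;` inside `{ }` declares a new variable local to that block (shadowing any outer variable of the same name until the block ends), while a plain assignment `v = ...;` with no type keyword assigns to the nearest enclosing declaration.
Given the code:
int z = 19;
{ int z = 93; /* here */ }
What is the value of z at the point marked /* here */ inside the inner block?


Analyzing scoping rules:
Outer scope: declares z = 19
Inner block: 'int z = 93;' declares a NEW z that shadows the outer one
Inside the block the inner declaration is in scope -> 93
Result: 93

93


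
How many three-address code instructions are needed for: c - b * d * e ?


Expression: c - b * d * e
Generating three-address code (respecting * over +/- precedence):
  Instruction 1: t1 = b * d
  Instruction 2: t2 = t1 * e
  Instruction 3: t3 = c - t2
Total instructions: 3

3


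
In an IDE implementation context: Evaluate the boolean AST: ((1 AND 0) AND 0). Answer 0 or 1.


Step 1: Evaluate inner node
  1 AND 0 = 0
Step 2: Evaluate root node
  0 AND 0 = 0

0


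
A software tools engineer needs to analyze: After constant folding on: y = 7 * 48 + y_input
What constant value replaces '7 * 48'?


Identifying constant sub-expression:
  Original: y = 7 * 48 + y_input
  7 and 48 are both compile-time constants
  Evaluating: 7 * 48 = 336
  After folding: y = 336 + y_input

336


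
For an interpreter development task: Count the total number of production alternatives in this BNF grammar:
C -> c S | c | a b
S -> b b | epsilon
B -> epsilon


Counting alternatives per rule:
  C: 3 alternative(s)
  S: 2 alternative(s)
  B: 1 alternative(s)
Sum: 3 + 2 + 1 = 6

6


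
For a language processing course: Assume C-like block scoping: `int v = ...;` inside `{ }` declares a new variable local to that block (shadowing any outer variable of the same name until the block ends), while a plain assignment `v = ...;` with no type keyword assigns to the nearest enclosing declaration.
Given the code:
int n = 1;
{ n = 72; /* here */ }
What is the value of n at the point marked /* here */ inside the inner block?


Analyzing scoping rules:
Outer scope: declares n = 1
Inner block: 'n = 72;' has no type keyword, so it is an assignment to the outer n (no shadowing)
Inside the block, after the assignment -> 72
Result: 72

72


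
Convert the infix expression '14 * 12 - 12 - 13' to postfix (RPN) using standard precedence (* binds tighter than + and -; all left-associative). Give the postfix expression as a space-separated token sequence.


Applying the shunting-yard algorithm:
  Operand 14 -> output
  Push '*' onto operator stack -> op-stack: [*]
  Operand 12 -> output
  See '-' (prec 1); top '*' (prec 2) >= it -> pop '*' to output
  Push '-' onto operator stack -> op-stack: [-]
  Operand 12 -> output
  See '-' (prec 1); top '-' (prec 1) >= it -> pop '-' to output
  Push '-' onto operator stack -> op-stack: [-]
  Operand 13 -> output
  End of input: pop '-' to output
Postfix result: 14 12 * 12 - 13 -

14 12 * 12 - 13 -


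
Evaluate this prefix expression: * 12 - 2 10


Parsing prefix expression: * 12 - 2 10
Step 1: Innermost operation '- 2 10'
  2 - 10 = -8
Step 2: Outer operation '* 12 [-8]'
  12 * -8 = -96

-96


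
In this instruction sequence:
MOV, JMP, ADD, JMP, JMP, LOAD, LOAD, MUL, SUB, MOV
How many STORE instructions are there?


Scanning instruction sequence for STORE:
  Position 1: MOV
  Position 2: JMP
  Position 3: ADD
  Position 4: JMP
  Position 5: JMP
  Position 6: LOAD
  Position 7: LOAD
  Position 8: MUL
  Position 9: SUB
  Position 10: MOV
Matches at positions: []
Total STORE count: 0

0


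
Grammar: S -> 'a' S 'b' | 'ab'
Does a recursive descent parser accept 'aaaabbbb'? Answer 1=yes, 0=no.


Grammar accepts strings of the form a^n b^n (n >= 1)
Word: 'aaaabbbb'
Counting: 4 a's and 4 b's
Check: 4 == 4? Yes
Derivation (S -> aSb applied 3 time(s), then S -> ab): S => aSb => aaSbb => aaaSbbb => aaaabbbb
Accepted

1


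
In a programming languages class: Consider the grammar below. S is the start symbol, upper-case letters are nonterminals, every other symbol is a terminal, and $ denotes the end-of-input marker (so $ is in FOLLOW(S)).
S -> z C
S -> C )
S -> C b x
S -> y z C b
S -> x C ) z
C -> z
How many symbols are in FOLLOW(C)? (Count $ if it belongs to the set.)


S is the start symbol and does not occur in any rule body, so FOLLOW(S) = {$}.
Examining every occurrence of C in a rule body:
  S -> z C : C is at the right end -> add FOLLOW(S) = {$}
  S -> C ) : C is followed by terminal ')' -> add ')'
  S -> C b x : C is followed by terminal 'b' -> add 'b'
  S -> y z C b : C is followed by terminal 'b' -> add 'b' (already in the set)
  S -> x C ) z : C is followed by terminal ')' -> add ')' (already in the set)
  C -> z : C does not occur in the body -> contributes nothing
FOLLOW(C) = {), b, $}
Count: 3

3


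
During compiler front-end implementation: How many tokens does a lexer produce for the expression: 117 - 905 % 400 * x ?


Scanning '117 - 905 % 400 * x'
Token 1: '117' -> integer_literal
Token 2: '-' -> operator
Token 3: '905' -> integer_literal
Token 4: '%' -> operator
Token 5: '400' -> integer_literal
Token 6: '*' -> operator
Token 7: 'x' -> identifier
Total tokens: 7

7


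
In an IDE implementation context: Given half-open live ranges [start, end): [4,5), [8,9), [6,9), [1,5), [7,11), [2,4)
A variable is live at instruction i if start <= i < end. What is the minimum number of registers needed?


Live ranges:
  Var0: [4, 5)
  Var1: [8, 9)
  Var2: [6, 9)
  Var3: [1, 5)
  Var4: [7, 11)
  Var5: [2, 4)
Sweep-line events (position, delta, active):
  pos=1 start -> active=1
  pos=2 start -> active=2
  pos=4 end -> active=1
  pos=4 start -> active=2
  pos=5 end -> active=1
  pos=5 end -> active=0
  pos=6 start -> active=1
  pos=7 start -> active=2
  pos=8 start -> active=3
  pos=9 end -> active=2
  pos=9 end -> active=1
  pos=11 end -> active=0
Maximum simultaneous active: 3
Minimum registers needed: 3

3


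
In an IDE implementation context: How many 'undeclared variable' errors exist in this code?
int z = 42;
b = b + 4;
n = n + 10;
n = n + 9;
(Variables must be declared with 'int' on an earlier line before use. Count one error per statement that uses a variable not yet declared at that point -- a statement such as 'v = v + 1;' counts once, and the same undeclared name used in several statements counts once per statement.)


Scanning code line by line:
  Line 1: declare 'z' -> declared = ['z']
  Line 2: use 'b' -> ERROR (undeclared)
  Line 3: use 'n' -> ERROR (undeclared)
  Line 4: use 'n' -> ERROR (undeclared)
Total undeclared variable errors: 3

3


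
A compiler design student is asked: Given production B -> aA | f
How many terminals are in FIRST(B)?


Production: B -> aA | f
Examining each alternative for leading terminals:
  B -> aA : first terminal = 'a'
  B -> f : first terminal = 'f'
FIRST(B) = {a, f}
Count: 2

2


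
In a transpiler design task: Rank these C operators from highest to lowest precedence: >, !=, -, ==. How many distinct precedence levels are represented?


Looking up precedence for each operator:
  > -> precedence 4
  != -> precedence 3
  - -> precedence 5
  == -> precedence 3
Sorted highest to lowest: -, >, !=, ==
Distinct precedence values: [5, 4, 3]
Number of distinct levels: 3

3


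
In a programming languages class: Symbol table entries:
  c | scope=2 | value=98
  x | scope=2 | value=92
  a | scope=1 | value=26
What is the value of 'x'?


Searching symbol table for 'x':
  c | scope=2 | value=98
  x | scope=2 | value=92 <- MATCH
  a | scope=1 | value=26
Found 'x' at scope 2 with value 92

92


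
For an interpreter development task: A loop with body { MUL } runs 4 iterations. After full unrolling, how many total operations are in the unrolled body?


Loop body operations: MUL (1 op per iteration)
Unrolling 4 iterations:
  Iteration 1: MUL (1 ops)
  Iteration 2: MUL (1 ops)
  Iteration 3: MUL (1 ops)
  Iteration 4: MUL (1 ops)
Total: 4 iterations * 1 ops/iter = 4 operations

4


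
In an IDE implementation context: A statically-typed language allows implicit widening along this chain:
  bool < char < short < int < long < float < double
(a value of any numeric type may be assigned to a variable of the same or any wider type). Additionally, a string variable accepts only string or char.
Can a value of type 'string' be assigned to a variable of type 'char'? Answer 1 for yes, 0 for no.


Target variable type: char
Source value type: string
Rule: string cannot widen to any numeric type
Result: 0

0


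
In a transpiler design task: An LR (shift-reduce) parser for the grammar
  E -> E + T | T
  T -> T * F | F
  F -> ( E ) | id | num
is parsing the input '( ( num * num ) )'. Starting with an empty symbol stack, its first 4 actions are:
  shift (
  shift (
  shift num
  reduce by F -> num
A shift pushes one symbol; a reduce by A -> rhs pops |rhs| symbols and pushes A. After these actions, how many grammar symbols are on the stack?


Tracking the symbol stack through each action:
  Action 1: shift '(' : push -> stack = [(] (size 1)
  Action 2: shift '(' : push -> stack = [(, (] (size 2)
  Action 3: shift 'num' : push -> stack = [(, (, num] (size 3)
  Action 4: reduce by F -> num : pop 1, push F -> stack = [(, (, F] (size 3)
Final stack size: 3

3


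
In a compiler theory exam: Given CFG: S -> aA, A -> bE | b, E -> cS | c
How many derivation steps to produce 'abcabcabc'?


Grammar: S -> aA, A -> bE | b, E -> cS | c
Deriving 'abcabcabc':
Step 1: S -> aA => aA
Step 2: A -> bE => abE
Step 3: E -> cS => abcS
Step 4: S -> aA => abcaA
Step 5: A -> bE => abcabE
Step 6: E -> cS => abcabcS
Step 7: S -> aA => abcabcaA
Step 8: A -> bE => abcabcabE
Step 9: E -> c => abcabcabc
Total derivation steps: 9

9


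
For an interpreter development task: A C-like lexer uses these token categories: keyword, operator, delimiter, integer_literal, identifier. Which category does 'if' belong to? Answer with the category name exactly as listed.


Token: 'if'
Checking categories:
  identifier: no
  integer_literal: no
  operator: no
  keyword: YES
  delimiter: no
Category: keyword

keyword


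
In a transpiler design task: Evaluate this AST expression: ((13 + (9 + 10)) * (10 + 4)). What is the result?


Expression: ((13 + (9 + 10)) * (10 + 4))
Evaluating step by step:
  9 + 10 = 19
  13 + 19 = 32
  10 + 4 = 14
  32 * 14 = 448
Result: 448

448


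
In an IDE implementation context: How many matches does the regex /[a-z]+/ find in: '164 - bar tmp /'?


Pattern: /[a-z]+/ (identifiers)
Input: '164 - bar tmp /'
Scanning for matches:
  Match 1: 'bar'
  Match 2: 'tmp'
Total matches: 2

2


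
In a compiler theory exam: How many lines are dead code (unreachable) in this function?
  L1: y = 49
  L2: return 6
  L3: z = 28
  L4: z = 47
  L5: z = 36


Analyzing control flow:
  L1: reachable (before return)
  L2: reachable (return statement)
  L3: DEAD (after return at L2)
  L4: DEAD (after return at L2)
  L5: DEAD (after return at L2)
Return at L2, total lines = 5
Dead lines: L3 through L5
Count: 3

3


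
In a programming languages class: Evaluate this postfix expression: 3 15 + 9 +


Processing tokens left to right:
Push 3, Push 15
Pop 3 and 15, compute 3 + 15 = 18, push 18
Push 9
Pop 18 and 9, compute 18 + 9 = 27, push 27
Stack result: 27

27


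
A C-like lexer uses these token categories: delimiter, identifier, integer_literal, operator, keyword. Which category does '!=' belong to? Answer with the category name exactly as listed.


Token: '!='
Checking categories:
  identifier: no
  integer_literal: no
  operator: YES
  keyword: no
  delimiter: no
Category: operator

operator


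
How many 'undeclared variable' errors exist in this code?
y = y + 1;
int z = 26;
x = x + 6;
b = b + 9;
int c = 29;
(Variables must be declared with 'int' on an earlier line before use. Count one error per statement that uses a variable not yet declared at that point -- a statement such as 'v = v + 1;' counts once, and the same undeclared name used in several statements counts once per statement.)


Scanning code line by line:
  Line 1: use 'y' -> ERROR (undeclared)
  Line 2: declare 'z' -> declared = ['z']
  Line 3: use 'x' -> ERROR (undeclared)
  Line 4: use 'b' -> ERROR (undeclared)
  Line 5: declare 'c' -> declared = ['c', 'z']
Total undeclared variable errors: 3

3


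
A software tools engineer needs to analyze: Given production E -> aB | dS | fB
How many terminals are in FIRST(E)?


Production: E -> aB | dS | fB
Examining each alternative for leading terminals:
  E -> aB : first terminal = 'a'
  E -> dS : first terminal = 'd'
  E -> fB : first terminal = 'f'
FIRST(E) = {a, d, f}
Count: 3

3


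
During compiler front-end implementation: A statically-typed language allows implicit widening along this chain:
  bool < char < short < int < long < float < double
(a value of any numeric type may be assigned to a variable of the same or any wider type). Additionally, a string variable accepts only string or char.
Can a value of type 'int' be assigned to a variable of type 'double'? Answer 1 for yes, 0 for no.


Target variable type: double
Source value type: int
Numeric ranks: int=3, double=6
Widening allowed iff rank(source) <= rank(target): 3 <= 6? Yes
Result: 1

1


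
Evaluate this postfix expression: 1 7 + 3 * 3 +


Processing tokens left to right:
Push 1, Push 7
Pop 1 and 7, compute 1 + 7 = 8, push 8
Push 3
Pop 8 and 3, compute 8 * 3 = 24, push 24
Push 3
Pop 24 and 3, compute 24 + 3 = 27, push 27
Stack result: 27

27


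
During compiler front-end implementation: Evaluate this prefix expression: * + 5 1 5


Parsing prefix expression: * + 5 1 5
Step 1: Innermost operation '+ 5 1'
  5 + 1 = 6
Step 2: Outer operation '* [6] 5'
  6 * 5 = 30

30


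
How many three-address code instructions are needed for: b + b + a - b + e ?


Expression: b + b + a - b + e
Generating three-address code (respecting * over +/- precedence):
  Instruction 1: t1 = b + b
  Instruction 2: t2 = t1 + a
  Instruction 3: t3 = t2 - b
  Instruction 4: t4 = t3 + e
Total instructions: 4

4


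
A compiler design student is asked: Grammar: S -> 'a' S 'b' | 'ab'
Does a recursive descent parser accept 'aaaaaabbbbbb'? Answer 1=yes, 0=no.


Grammar accepts strings of the form a^n b^n (n >= 1)
Word: 'aaaaaabbbbbb'
Counting: 6 a's and 6 b's
Check: 6 == 6? Yes
Derivation (S -> aSb applied 5 time(s), then S -> ab): S => aSb => aaSbb => aaaSbbb => aaaaSbbbb => aaaaaSbbbbb => aaaaaabbbbbb
Accepted

1


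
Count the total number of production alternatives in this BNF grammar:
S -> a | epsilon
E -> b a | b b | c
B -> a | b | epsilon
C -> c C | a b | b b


Counting alternatives per rule:
  S: 2 alternative(s)
  E: 3 alternative(s)
  B: 3 alternative(s)
  C: 3 alternative(s)
Sum: 2 + 3 + 3 + 3 = 11

11


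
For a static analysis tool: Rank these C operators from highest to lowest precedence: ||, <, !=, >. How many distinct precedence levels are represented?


Looking up precedence for each operator:
  || -> precedence 1
  < -> precedence 4
  != -> precedence 3
  > -> precedence 4
Sorted highest to lowest: <, >, !=, ||
Distinct precedence values: [4, 3, 1]
Number of distinct levels: 3

3


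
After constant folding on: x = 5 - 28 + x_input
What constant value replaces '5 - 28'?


Identifying constant sub-expression:
  Original: x = 5 - 28 + x_input
  5 and 28 are both compile-time constants
  Evaluating: 5 - 28 = -23
  After folding: x = -23 + x_input

-23


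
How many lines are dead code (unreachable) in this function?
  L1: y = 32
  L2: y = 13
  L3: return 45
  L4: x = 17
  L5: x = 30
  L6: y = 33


Analyzing control flow:
  L1: reachable (before return)
  L2: reachable (before return)
  L3: reachable (return statement)
  L4: DEAD (after return at L3)
  L5: DEAD (after return at L3)
  L6: DEAD (after return at L3)
Return at L3, total lines = 6
Dead lines: L4 through L6
Count: 3

3


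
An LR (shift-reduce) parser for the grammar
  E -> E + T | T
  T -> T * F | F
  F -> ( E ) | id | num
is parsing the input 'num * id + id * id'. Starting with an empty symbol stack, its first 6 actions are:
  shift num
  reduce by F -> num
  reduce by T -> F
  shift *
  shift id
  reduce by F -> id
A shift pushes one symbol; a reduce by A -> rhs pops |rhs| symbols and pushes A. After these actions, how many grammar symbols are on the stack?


Tracking the symbol stack through each action:
  Action 1: shift 'num' : push -> stack = [num] (size 1)
  Action 2: reduce by F -> num : pop 1, push F -> stack = [F] (size 1)
  Action 3: reduce by T -> F : pop 1, push T -> stack = [T] (size 1)
  Action 4: shift '*' : push -> stack = [T, *] (size 2)
  Action 5: shift 'id' : push -> stack = [T, *, id] (size 3)
  Action 6: reduce by F -> id : pop 1, push F -> stack = [T, *, F] (size 3)
Final stack size: 3

3


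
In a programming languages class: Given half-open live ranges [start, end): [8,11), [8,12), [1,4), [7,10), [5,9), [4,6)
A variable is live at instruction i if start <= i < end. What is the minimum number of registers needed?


Live ranges:
  Var0: [8, 11)
  Var1: [8, 12)
  Var2: [1, 4)
  Var3: [7, 10)
  Var4: [5, 9)
  Var5: [4, 6)
Sweep-line events (position, delta, active):
  pos=1 start -> active=1
  pos=4 end -> active=0
  pos=4 start -> active=1
  pos=5 start -> active=2
  pos=6 end -> active=1
  pos=7 start -> active=2
  pos=8 start -> active=3
  pos=8 start -> active=4
  pos=9 end -> active=3
  pos=10 end -> active=2
  pos=11 end -> active=1
  pos=12 end -> active=0
Maximum simultaneous active: 4
Minimum registers needed: 4

4


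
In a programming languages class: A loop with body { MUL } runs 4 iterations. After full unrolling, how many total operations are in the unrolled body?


Loop body operations: MUL (1 op per iteration)
Unrolling 4 iterations:
  Iteration 1: MUL (1 ops)
  Iteration 2: MUL (1 ops)
  Iteration 3: MUL (1 ops)
  Iteration 4: MUL (1 ops)
Total: 4 iterations * 1 ops/iter = 4 operations

4


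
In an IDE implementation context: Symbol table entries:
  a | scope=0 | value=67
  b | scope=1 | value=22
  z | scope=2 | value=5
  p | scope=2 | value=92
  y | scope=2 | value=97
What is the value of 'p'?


Searching symbol table for 'p':
  a | scope=0 | value=67
  b | scope=1 | value=22
  z | scope=2 | value=5
  p | scope=2 | value=92 <- MATCH
  y | scope=2 | value=97
Found 'p' at scope 2 with value 92

92


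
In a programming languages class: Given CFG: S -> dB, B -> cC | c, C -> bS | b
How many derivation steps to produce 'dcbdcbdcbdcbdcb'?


Grammar: S -> dB, B -> cC | c, C -> bS | b
Deriving 'dcbdcbdcbdcbdcb':
Step 1: S -> dB => dB
Step 2: B -> cC => dcC
Step 3: C -> bS => dcbS
Step 4: S -> dB => dcbdB
Step 5: B -> cC => dcbdcC
Step 6: C -> bS => dcbdcbS
Step 7: S -> dB => dcbdcbdB
Step 8: B -> cC => dcbdcbdcC
Step 9: C -> bS => dcbdcbdcbS
Step 10: S -> dB => dcbdcbdcbdB
Step 11: B -> cC => dcbdcbdcbdcC
Step 12: C -> bS => dcbdcbdcbdcbS
Step 13: S -> dB => dcbdcbdcbdcbdB
Step 14: B -> cC => dcbdcbdcbdcbdcC
Step 15: C -> b => dcbdcbdcbdcbdcb
Total derivation steps: 15

15


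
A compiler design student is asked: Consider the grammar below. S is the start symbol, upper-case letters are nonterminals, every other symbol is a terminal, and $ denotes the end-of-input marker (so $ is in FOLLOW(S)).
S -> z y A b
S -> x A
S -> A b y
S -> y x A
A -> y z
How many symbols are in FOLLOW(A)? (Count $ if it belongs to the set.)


S is the start symbol and does not occur in any rule body, so FOLLOW(S) = {$}.
Examining every occurrence of A in a rule body:
  S -> z y A b : A is followed by terminal 'b' -> add 'b'
  S -> x A : A is at the right end -> add FOLLOW(S) = {$}
  S -> A b y : A is followed by terminal 'b' -> add 'b' (already in the set)
  S -> y x A : A is at the right end -> add FOLLOW(S) = {$} (already in the set)
  A -> y z : A does not occur in the body -> contributes nothing
FOLLOW(A) = {b, $}
Count: 2

2


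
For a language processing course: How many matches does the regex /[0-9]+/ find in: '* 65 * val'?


Pattern: /[0-9]+/ (int literals)
Input: '* 65 * val'
Scanning for matches:
  Match 1: '65'
Total matches: 1

1


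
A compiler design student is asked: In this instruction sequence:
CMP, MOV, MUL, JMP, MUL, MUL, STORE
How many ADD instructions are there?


Scanning instruction sequence for ADD:
  Position 1: CMP
  Position 2: MOV
  Position 3: MUL
  Position 4: JMP
  Position 5: MUL
  Position 6: MUL
  Position 7: STORE
Matches at positions: []
Total ADD count: 0

0


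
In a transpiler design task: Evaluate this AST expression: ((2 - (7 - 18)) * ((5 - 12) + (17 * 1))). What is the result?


Expression: ((2 - (7 - 18)) * ((5 - 12) + (17 * 1)))
Evaluating step by step:
  7 - 18 = -11
  2 - -11 = 13
  5 - 12 = -7
  17 * 1 = 17
  -7 + 17 = 10
  13 * 10 = 130
Result: 130

130


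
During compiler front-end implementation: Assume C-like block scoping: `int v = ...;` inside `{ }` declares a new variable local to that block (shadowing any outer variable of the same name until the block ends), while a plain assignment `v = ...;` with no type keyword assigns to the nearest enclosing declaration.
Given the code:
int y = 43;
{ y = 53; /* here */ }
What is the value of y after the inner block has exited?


Analyzing scoping rules:
Outer scope: declares y = 43
Inner block: 'y = 53;' has no type keyword, so it is an assignment to the outer y (no shadowing)
The assignment changed the outer variable itself, so the new value persists after the block -> 53
Result: 53

53


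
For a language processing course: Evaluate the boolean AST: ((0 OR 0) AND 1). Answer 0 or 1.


Step 1: Evaluate inner node
  0 OR 0 = 0
Step 2: Evaluate root node
  0 AND 1 = 0

0


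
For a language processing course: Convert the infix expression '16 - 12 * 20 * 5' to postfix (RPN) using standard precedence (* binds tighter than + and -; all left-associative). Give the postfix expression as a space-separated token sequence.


Applying the shunting-yard algorithm:
  Operand 16 -> output
  Push '-' onto operator stack -> op-stack: [-]
  Operand 12 -> output
  Push '*' onto operator stack -> op-stack: [-, *]
  Operand 20 -> output
  See '*' (prec 2); top '*' (prec 2) >= it -> pop '*' to output
  Push '*' onto operator stack -> op-stack: [-, *]
  Operand 5 -> output
  End of input: pop '*' to output
  End of input: pop '-' to output
Postfix result: 16 12 20 * 5 * -

16 12 20 * 5 * -


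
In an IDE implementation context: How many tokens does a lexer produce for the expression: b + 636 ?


Scanning 'b + 636'
Token 1: 'b' -> identifier
Token 2: '+' -> operator
Token 3: '636' -> integer_literal
Total tokens: 3

3


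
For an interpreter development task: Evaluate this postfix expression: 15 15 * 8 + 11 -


Processing tokens left to right:
Push 15, Push 15
Pop 15 and 15, compute 15 * 15 = 225, push 225
Push 8
Pop 225 and 8, compute 225 + 8 = 233, push 233
Push 11
Pop 233 and 11, compute 233 - 11 = 222, push 222
Stack result: 222

222


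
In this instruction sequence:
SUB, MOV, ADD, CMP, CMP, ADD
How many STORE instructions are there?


Scanning instruction sequence for STORE:
  Position 1: SUB
  Position 2: MOV
  Position 3: ADD
  Position 4: CMP
  Position 5: CMP
  Position 6: ADD
Matches at positions: []
Total STORE count: 0

0


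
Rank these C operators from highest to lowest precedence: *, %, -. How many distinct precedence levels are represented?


Looking up precedence for each operator:
  * -> precedence 6
  % -> precedence 6
  - -> precedence 5
Sorted highest to lowest: *, %, -
Distinct precedence values: [6, 5]
Number of distinct levels: 2

2


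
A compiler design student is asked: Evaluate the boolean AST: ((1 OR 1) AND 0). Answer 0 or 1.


Step 1: Evaluate inner node
  1 OR 1 = 1
Step 2: Evaluate root node
  1 AND 0 = 0

0


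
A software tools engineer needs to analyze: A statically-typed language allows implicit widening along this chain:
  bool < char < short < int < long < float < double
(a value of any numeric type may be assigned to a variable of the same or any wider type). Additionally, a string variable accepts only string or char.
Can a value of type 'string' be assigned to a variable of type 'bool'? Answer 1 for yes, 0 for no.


Target variable type: bool
Source value type: string
Rule: string cannot widen to any numeric type
Result: 0

0


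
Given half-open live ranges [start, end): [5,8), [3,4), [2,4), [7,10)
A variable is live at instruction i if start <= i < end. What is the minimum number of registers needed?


Live ranges:
  Var0: [5, 8)
  Var1: [3, 4)
  Var2: [2, 4)
  Var3: [7, 10)
Sweep-line events (position, delta, active):
  pos=2 start -> active=1
  pos=3 start -> active=2
  pos=4 end -> active=1
  pos=4 end -> active=0
  pos=5 start -> active=1
  pos=7 start -> active=2
  pos=8 end -> active=1
  pos=10 end -> active=0
Maximum simultaneous active: 2
Minimum registers needed: 2

2


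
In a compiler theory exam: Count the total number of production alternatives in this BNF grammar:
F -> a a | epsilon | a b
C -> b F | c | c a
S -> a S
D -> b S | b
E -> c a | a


Counting alternatives per rule:
  F: 3 alternative(s)
  C: 3 alternative(s)
  S: 1 alternative(s)
  D: 2 alternative(s)
  E: 2 alternative(s)
Sum: 3 + 3 + 1 + 2 + 2 = 11

11


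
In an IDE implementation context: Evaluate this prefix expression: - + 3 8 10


Parsing prefix expression: - + 3 8 10
Step 1: Innermost operation '+ 3 8'
  3 + 8 = 11
Step 2: Outer operation '- [11] 10'
  11 - 10 = 1

1


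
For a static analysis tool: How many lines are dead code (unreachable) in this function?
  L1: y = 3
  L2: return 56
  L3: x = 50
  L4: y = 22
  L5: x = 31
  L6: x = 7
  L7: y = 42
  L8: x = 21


Analyzing control flow:
  L1: reachable (before return)
  L2: reachable (return statement)
  L3: DEAD (after return at L2)
  L4: DEAD (after return at L2)
  L5: DEAD (after return at L2)
  L6: DEAD (after return at L2)
  L7: DEAD (after return at L2)
  L8: DEAD (after return at L2)
Return at L2, total lines = 8
Dead lines: L3 through L8
Count: 6

6


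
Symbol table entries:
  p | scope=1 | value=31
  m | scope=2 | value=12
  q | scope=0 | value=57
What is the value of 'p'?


Searching symbol table for 'p':
  p | scope=1 | value=31 <- MATCH
  m | scope=2 | value=12
  q | scope=0 | value=57
Found 'p' at scope 1 with value 31

31


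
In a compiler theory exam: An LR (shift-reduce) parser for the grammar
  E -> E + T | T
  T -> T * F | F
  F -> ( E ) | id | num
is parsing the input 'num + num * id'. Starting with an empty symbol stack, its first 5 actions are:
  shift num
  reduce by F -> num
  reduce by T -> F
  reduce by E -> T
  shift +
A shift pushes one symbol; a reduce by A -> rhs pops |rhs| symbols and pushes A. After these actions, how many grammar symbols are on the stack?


Tracking the symbol stack through each action:
  Action 1: shift 'num' : push -> stack = [num] (size 1)
  Action 2: reduce by F -> num : pop 1, push F -> stack = [F] (size 1)
  Action 3: reduce by T -> F : pop 1, push T -> stack = [T] (size 1)
  Action 4: reduce by E -> T : pop 1, push E -> stack = [E] (size 1)
  Action 5: shift '+' : push -> stack = [E, +] (size 2)
Final stack size: 2

2


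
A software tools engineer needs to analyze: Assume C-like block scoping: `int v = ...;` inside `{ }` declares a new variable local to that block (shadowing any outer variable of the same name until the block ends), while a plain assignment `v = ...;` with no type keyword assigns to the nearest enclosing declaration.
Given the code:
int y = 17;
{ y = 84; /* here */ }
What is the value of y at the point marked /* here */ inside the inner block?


Analyzing scoping rules:
Outer scope: declares y = 17
Inner block: 'y = 84;' has no type keyword, so it is an assignment to the outer y (no shadowing)
Inside the block, after the assignment -> 84
Result: 84

84


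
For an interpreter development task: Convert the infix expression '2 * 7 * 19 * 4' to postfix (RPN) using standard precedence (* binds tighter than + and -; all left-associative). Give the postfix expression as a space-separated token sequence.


Applying the shunting-yard algorithm:
  Operand 2 -> output
  Push '*' onto operator stack -> op-stack: [*]
  Operand 7 -> output
  See '*' (prec 2); top '*' (prec 2) >= it -> pop '*' to output
  Push '*' onto operator stack -> op-stack: [*]
  Operand 19 -> output
  See '*' (prec 2); top '*' (prec 2) >= it -> pop '*' to output
  Push '*' onto operator stack -> op-stack: [*]
  Operand 4 -> output
  End of input: pop '*' to output
Postfix result: 2 7 * 19 * 4 *

2 7 * 19 * 4 *


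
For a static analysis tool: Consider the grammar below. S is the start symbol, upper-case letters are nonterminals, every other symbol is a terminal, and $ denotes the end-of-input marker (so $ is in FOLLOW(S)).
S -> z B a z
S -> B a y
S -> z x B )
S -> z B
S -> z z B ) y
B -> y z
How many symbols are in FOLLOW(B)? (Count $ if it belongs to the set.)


S is the start symbol and does not occur in any rule body, so FOLLOW(S) = {$}.
Examining every occurrence of B in a rule body:
  S -> z B a z : B is followed by terminal 'a' -> add 'a'
  S -> B a y : B is followed by terminal 'a' -> add 'a' (already in the set)
  S -> z x B ) : B is followed by terminal ')' -> add ')'
  S -> z B : B is at the right end -> add FOLLOW(S) = {$}
  S -> z z B ) y : B is followed by terminal ')' -> add ')' (already in the set)
  B -> y z : B does not occur in the body -> contributes nothing
FOLLOW(B) = {), a, $}
Count: 3

3


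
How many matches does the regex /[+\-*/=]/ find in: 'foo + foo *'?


Pattern: /[+\-*/=]/ (operators)
Input: 'foo + foo *'
Scanning for matches:
  Match 1: '+'
  Match 2: '*'
Total matches: 2

2


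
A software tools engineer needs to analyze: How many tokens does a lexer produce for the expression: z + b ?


Scanning 'z + b'
Token 1: 'z' -> identifier
Token 2: '+' -> operator
Token 3: 'b' -> identifier
Total tokens: 3

3


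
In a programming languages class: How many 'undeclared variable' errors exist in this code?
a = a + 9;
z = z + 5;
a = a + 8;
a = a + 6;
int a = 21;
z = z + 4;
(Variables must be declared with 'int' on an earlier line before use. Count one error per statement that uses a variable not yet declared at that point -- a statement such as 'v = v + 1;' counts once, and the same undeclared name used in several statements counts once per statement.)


Scanning code line by line:
  Line 1: use 'a' -> ERROR (undeclared)
  Line 2: use 'z' -> ERROR (undeclared)
  Line 3: use 'a' -> ERROR (undeclared)
  Line 4: use 'a' -> ERROR (undeclared)
  Line 5: declare 'a' -> declared = ['a']
  Line 6: use 'z' -> ERROR (undeclared)
Total undeclared variable errors: 5

5


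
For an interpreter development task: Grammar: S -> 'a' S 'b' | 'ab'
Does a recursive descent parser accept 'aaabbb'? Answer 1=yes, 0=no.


Grammar accepts strings of the form a^n b^n (n >= 1)
Word: 'aaabbb'
Counting: 3 a's and 3 b's
Check: 3 == 3? Yes
Derivation (S -> aSb applied 2 time(s), then S -> ab): S => aSb => aaSbb => aaabbb
Accepted

1


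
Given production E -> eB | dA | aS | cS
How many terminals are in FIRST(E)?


Production: E -> eB | dA | aS | cS
Examining each alternative for leading terminals:
  E -> eB : first terminal = 'e'
  E -> dA : first terminal = 'd'
  E -> aS : first terminal = 'a'
  E -> cS : first terminal = 'c'
FIRST(E) = {a, c, d, e}
Count: 4

4


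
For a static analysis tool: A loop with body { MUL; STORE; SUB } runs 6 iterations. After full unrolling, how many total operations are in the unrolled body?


Loop body operations: MUL, STORE, SUB (3 ops per iteration)
Unrolling 6 iterations:
  Iteration 1: MUL, STORE, SUB (3 ops)
  Iteration 2: MUL, STORE, SUB (3 ops)
  Iteration 3: MUL, STORE, SUB (3 ops)
  Iteration 4: MUL, STORE, SUB (3 ops)
  Iteration 5: MUL, STORE, SUB (3 ops)
  Iteration 6: MUL, STORE, SUB (3 ops)
Total: 6 iterations * 3 ops/iter = 18 operations

18


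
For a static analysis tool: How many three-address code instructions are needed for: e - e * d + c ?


Expression: e - e * d + c
Generating three-address code (respecting * over +/- precedence):
  Instruction 1: t1 = e * d
  Instruction 2: t2 = e - t1
  Instruction 3: t3 = t2 + c
Total instructions: 3

3


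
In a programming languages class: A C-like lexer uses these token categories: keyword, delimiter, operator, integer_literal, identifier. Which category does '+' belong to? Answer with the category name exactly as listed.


Token: '+'
Checking categories:
  identifier: no
  integer_literal: no
  operator: YES
  keyword: no
  delimiter: no
Category: operator

operator


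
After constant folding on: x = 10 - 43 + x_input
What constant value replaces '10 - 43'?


Identifying constant sub-expression:
  Original: x = 10 - 43 + x_input
  10 and 43 are both compile-time constants
  Evaluating: 10 - 43 = -33
  After folding: x = -33 + x_input

-33


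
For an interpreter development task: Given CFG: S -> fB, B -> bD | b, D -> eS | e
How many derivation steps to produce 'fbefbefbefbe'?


Grammar: S -> fB, B -> bD | b, D -> eS | e
Deriving 'fbefbefbefbe':
Step 1: S -> fB => fB
Step 2: B -> bD => fbD
Step 3: D -> eS => fbeS
Step 4: S -> fB => fbefB
Step 5: B -> bD => fbefbD
Step 6: D -> eS => fbefbeS
Step 7: S -> fB => fbefbefB
Step 8: B -> bD => fbefbefbD
Step 9: D -> eS => fbefbefbeS
Step 10: S -> fB => fbefbefbefB
Step 11: B -> bD => fbefbefbefbD
Step 12: D -> e => fbefbefbefbe
Total derivation steps: 12

12


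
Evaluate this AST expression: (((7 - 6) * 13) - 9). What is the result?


Expression: (((7 - 6) * 13) - 9)
Evaluating step by step:
  7 - 6 = 1
  1 * 13 = 13
  13 - 9 = 4
Result: 4

4


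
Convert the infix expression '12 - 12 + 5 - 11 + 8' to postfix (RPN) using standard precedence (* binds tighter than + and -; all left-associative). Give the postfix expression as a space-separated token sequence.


Applying the shunting-yard algorithm:
  Operand 12 -> output
  Push '-' onto operator stack -> op-stack: [-]
  Operand 12 -> output
  See '+' (prec 1); top '-' (prec 1) >= it -> pop '-' to output
  Push '+' onto operator stack -> op-stack: [+]
  Operand 5 -> output
  See '-' (prec 1); top '+' (prec 1) >= it -> pop '+' to output
  Push '-' onto operator stack -> op-stack: [-]
  Operand 11 -> output
  See '+' (prec 1); top '-' (prec 1) >= it -> pop '-' to output
  Push '+' onto operator stack -> op-stack: [+]
  Operand 8 -> output
  End of input: pop '+' to output
Postfix result: 12 12 - 5 + 11 - 8 +

12 12 - 5 + 11 - 8 +


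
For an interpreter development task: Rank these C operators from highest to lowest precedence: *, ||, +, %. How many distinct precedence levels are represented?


Looking up precedence for each operator:
  * -> precedence 6
  || -> precedence 1
  + -> precedence 5
  % -> precedence 6
Sorted highest to lowest: *, %, +, ||
Distinct precedence values: [6, 5, 1]
Number of distinct levels: 3

3


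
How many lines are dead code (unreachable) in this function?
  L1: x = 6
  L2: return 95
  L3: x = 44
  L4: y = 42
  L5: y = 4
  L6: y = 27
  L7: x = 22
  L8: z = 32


Analyzing control flow:
  L1: reachable (before return)
  L2: reachable (return statement)
  L3: DEAD (after return at L2)
  L4: DEAD (after return at L2)
  L5: DEAD (after return at L2)
  L6: DEAD (after return at L2)
  L7: DEAD (after return at L2)
  L8: DEAD (after return at L2)
Return at L2, total lines = 8
Dead lines: L3 through L8
Count: 6

6
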